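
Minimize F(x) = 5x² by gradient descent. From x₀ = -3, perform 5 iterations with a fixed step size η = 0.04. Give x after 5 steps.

F′(x) = 10x
x₁ = -3 − 0.04·(-30) = -1.8
x₂ = -1.8 − 0.04·(-18) = -1.08
x₃ = -1.08 − 0.04·(-10.8) = -0.648
x₄ = -0.648 − 0.04·(-6.48) = -0.3888
x₅ = -0.3888 − 0.04·(-3.888) = -0.23328

-0.23328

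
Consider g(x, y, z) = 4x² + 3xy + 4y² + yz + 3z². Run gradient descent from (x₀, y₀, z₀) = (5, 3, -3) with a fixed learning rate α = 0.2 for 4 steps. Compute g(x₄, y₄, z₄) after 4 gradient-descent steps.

∇g = (8x + 3y, 3x + 8y + z, y + 6z)
(x₁, y₁, z₁) = (5, 3, -3) − 0.2·(49, 36, -15) = (-4.8, -4.2, 0)
(x₂, y₂, z₂) = (-4.8, -4.2, 0) − 0.2·(-51, -48, -4.2) = (5.4, 5.4, 0.84)
(x₃, y₃, z₃) = (5.4, 5.4, 0.84) − 0.2·(59.4, 60.24, 10.44) = (-6.48, -6.648, -1.248)
(x₄, y₄, z₄) = (-6.48, -6.648, -1.248) − 0.2·(-71.784, -73.872, -14.136) = (7.8768, 8.1264, 1.5792)
g(7.8768, 8.1264, 1.5792) = 724.67433216

724.67433216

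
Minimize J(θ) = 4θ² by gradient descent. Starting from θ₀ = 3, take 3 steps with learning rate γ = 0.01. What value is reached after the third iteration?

J′(θ) = 8θ
θ₁ = 3 − 0.01·24 = 2.76
θ₂ = 2.76 − 0.01·22.08 = 2.5392
θ₃ = 2.5392 − 0.01·20.3136 = 2.336064

2.336064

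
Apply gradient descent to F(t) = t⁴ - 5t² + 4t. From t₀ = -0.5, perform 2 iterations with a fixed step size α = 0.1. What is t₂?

F′(t) = 4t³ - 10t + 4
Step 1: F′(-0.5) = 8.5; t₁ = -0.5 − 0.1·8.5 = -1.35
Step 2: F′(-1.35) = 7.6585; t₂ = -1.35 − 0.1·7.6585 = -2.11585

-2.11585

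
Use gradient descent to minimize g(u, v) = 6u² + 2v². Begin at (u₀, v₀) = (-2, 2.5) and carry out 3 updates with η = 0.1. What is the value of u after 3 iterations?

0.016

∇g = (12u, 4v)
(u₁, v₁) = (-2, 2.5) − 0.1·(-24, 10) = (0.4, 1.5)
(u₂, v₂) = (0.4, 1.5) − 0.1·(4.8, 6) = (-0.08, 0.9)
(u₃, v₃) = (-0.08, 0.9) − 0.1·(-0.96, 3.6) = (0.016, 0.54)
u = 0.016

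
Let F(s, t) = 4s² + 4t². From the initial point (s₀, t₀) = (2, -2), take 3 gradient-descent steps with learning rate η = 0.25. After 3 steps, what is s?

∇F = (8s, 8t)
(s₁, t₁) = (2, -2) − 0.25·(16, -16) = (-2, 2)
(s₂, t₂) = (-2, 2) − 0.25·(-16, 16) = (2, -2)
(s₃, t₃) = (2, -2) − 0.25·(16, -16) = (-2, 2)
s = -2

-2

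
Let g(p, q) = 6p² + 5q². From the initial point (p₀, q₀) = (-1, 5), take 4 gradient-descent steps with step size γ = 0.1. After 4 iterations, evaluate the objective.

0.00001536

∇g = (12p, 10q)
Step 1: at (-1, 5), ∇g = (-12, 50) → (-1, 5) − 0.1·(-12, 50) = (0.2, 0)
Step 2: at (0.2, 0), ∇g = (2.4, 0) → (0.2, 0) − 0.1·(2.4, 0) = (-0.04, 0)
Step 3: at (-0.04, 0), ∇g = (-0.48, 0) → (-0.04, 0) − 0.1·(-0.48, 0) = (0.008, 0)
Step 4: at (0.008, 0), ∇g = (0.096, 0) → (0.008, 0) − 0.1·(0.096, 0) = (-0.0016, 0)
g(-0.0016, 0) = 0.00001536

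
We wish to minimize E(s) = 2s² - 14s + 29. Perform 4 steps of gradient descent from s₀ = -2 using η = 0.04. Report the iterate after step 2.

-0.3808

E′(s) = 4s - 14
s₁ = -2 − 0.04·(-22) = -1.12
s₂ = -1.12 − 0.04·(-18.48) = -0.3808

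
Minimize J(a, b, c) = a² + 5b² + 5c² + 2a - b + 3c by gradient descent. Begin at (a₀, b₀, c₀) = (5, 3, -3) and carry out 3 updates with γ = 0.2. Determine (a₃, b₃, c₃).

∇J = (2a + 2, 10b - 1, 10c + 3)
(a₁, b₁, c₁) = (5, 3, -3) − 0.2·(12, 29, -27) = (2.6, -2.8, 2.4)
(a₂, b₂, c₂) = (2.6, -2.8, 2.4) − 0.2·(7.2, -29, 27) = (1.16, 3, -3)
(a₃, b₃, c₃) = (1.16, 3, -3) − 0.2·(4.32, 29, -27) = (0.296, -2.8, 2.4)

(0.296, -2.8, 2.4)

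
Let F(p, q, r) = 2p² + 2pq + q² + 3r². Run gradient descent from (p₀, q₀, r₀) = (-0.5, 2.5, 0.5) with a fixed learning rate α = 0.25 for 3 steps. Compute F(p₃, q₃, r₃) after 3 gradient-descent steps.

∇F = (4p + 2q, 2p + 2q, 6r)
Step 1: at (-0.5, 2.5, 0.5), ∇F = (3, 4, 3) → (-0.5, 2.5, 0.5) − 0.25·(3, 4, 3) = (-1.25, 1.5, -0.25)
Step 2: at (-1.25, 1.5, -0.25), ∇F = (-2, 0.5, -1.5) → (-1.25, 1.5, -0.25) − 0.25·(-2, 0.5, -1.5) = (-0.75, 1.375, 0.125)
Step 3: at (-0.75, 1.375, 0.125), ∇F = (-0.25, 1.25, 0.75) → (-0.75, 1.375, 0.125) − 0.25·(-0.25, 1.25, 0.75) = (-0.6875, 1.0625, -0.0625)
F(-0.6875, 1.0625, -0.0625) = 0.625

0.625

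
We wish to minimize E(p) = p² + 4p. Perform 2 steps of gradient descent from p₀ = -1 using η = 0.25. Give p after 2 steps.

E′(p) = 2p + 4
p₁ = -1 − 0.25·2 = -1.5
p₂ = -1.5 − 0.25·1 = -1.75

-1.75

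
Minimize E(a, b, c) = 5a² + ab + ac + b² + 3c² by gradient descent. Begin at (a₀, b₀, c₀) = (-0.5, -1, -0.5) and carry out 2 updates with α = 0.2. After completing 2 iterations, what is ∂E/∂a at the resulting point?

-8.06

∇E = (10a + b + c, a + 2b, a + 6c)
(a₁, b₁, c₁) = (-0.5, -1, -0.5) − 0.2·(-6.5, -2.5, -3.5) = (0.8, -0.5, 0.2)
(a₂, b₂, c₂) = (0.8, -0.5, 0.2) − 0.2·(7.7, -0.2, 2) = (-0.74, -0.46, -0.2)
∂E/∂a at (-0.74, -0.46, -0.2) = -8.06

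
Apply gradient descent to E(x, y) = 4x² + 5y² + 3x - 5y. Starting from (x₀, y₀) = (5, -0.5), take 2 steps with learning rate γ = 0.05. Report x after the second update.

1.56

∇E = (8x + 3, 10y - 5)
Step 1: at (5, -0.5), ∇E = (43, -10) → (5, -0.5) − 0.05·(43, -10) = (2.85, 0)
Step 2: at (2.85, 0), ∇E = (25.8, -5) → (2.85, 0) − 0.05·(25.8, -5) = (1.56, 0.25)
x = 1.56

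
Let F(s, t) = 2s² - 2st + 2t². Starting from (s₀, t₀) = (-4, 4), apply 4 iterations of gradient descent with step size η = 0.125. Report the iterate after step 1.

∇F = (4s - 2t, -2s + 4t)
(s₁, t₁) = (-4, 4) − 0.125·(-24, 24) = (-1, 1)

(-1, 1)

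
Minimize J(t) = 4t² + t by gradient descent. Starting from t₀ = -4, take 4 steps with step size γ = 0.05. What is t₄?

-0.6272

J′(t) = 8t + 1
Step 1: J′(-4) = -31; t₁ = -4 − 0.05·(-31) = -2.45
Step 2: J′(-2.45) = -18.6; t₂ = -2.45 − 0.05·(-18.6) = -1.52
Step 3: J′(-1.52) = -11.16; t₃ = -1.52 − 0.05·(-11.16) = -0.962
Step 4: J′(-0.962) = -6.696; t₄ = -0.962 − 0.05·(-6.696) = -0.6272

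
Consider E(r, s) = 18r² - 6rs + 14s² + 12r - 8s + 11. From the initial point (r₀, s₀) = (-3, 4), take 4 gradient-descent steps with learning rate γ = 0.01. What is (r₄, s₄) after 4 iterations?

∇E = (36r - 6s + 12, -6r + 28s - 8)
Step 1: at (-3, 4), ∇E = (-120, 122) → (-3, 4) − 0.01·(-120, 122) = (-1.8, 2.78)
Step 2: at (-1.8, 2.78), ∇E = (-69.48, 80.64) → (-1.8, 2.78) − 0.01·(-69.48, 80.64) = (-1.1052, 1.9736)
Step 3: at (-1.1052, 1.9736), ∇E = (-39.6288, 53.892) → (-1.1052, 1.9736) − 0.01·(-39.6288, 53.892) = (-0.708912, 1.43468)
Step 4: at (-0.708912, 1.43468), ∇E = (-22.128912, 36.424512) → (-0.708912, 1.43468) − 0.01·(-22.128912, 36.424512) = (-0.48762288, 1.07043488)

(-0.48762288, 1.07043488)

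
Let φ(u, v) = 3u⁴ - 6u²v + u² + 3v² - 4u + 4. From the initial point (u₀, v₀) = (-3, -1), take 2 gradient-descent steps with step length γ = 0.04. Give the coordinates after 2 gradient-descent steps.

∇φ = (12u³ - 12uv + 2u - 4, -6u² + 6v)
Step 1: at (-3, -1), ∇φ = (-370, -60) → (-3, -1) − 0.04·(-370, -60) = (11.8, 1.4)
Step 2: at (11.8, 1.4), ∇φ = (19537.744, -827.04) → (11.8, 1.4) − 0.04·(19537.744, -827.04) = (-769.70976, 34.4816)

(-769.70976, 34.4816)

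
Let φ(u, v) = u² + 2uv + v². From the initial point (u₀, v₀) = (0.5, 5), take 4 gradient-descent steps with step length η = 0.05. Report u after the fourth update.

∇φ = (2u + 2v, 2u + 2v)
(u₁, v₁) = (0.5, 5) − 0.05·(11, 11) = (-0.05, 4.45)
(u₂, v₂) = (-0.05, 4.45) − 0.05·(8.8, 8.8) = (-0.49, 4.01)
(u₃, v₃) = (-0.49, 4.01) − 0.05·(7.04, 7.04) = (-0.842, 3.658)
(u₄, v₄) = (-0.842, 3.658) − 0.05·(5.632, 5.632) = (-1.1236, 3.3764)
u = -1.1236

-1.1236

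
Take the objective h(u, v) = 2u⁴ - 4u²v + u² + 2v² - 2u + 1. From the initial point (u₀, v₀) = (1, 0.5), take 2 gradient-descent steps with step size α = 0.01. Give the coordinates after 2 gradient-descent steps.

(0.92995712, 0.536064)

∇h = (8u³ - 8uv + 2u - 2, -4u² + 4v)
(u₁, v₁) = (1, 0.5) − 0.01·(4, -2) = (0.96, 0.52)
(u₂, v₂) = (0.96, 0.52) − 0.01·(3.004288, -1.6064) = (0.92995712, 0.536064)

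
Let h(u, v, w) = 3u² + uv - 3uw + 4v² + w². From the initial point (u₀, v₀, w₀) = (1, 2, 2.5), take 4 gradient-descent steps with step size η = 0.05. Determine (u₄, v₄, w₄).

(1.01909375, 0.15113125, 2.15154375)

∇h = (6u + v - 3w, u + 8v, -3u + 2w)
(u₁, v₁, w₁) = (1, 2, 2.5) − 0.05·(0.5, 17, 2) = (0.975, 1.15, 2.4)
(u₂, v₂, w₂) = (0.975, 1.15, 2.4) − 0.05·(-0.2, 10.175, 1.875) = (0.985, 0.64125, 2.30625)
(u₃, v₃, w₃) = (0.985, 0.64125, 2.30625) − 0.05·(-0.3675, 6.115, 1.6575) = (1.003375, 0.3355, 2.223375)
(u₄, v₄, w₄) = (1.003375, 0.3355, 2.223375) − 0.05·(-0.314375, 3.687375, 1.436625) = (1.01909375, 0.15113125, 2.15154375)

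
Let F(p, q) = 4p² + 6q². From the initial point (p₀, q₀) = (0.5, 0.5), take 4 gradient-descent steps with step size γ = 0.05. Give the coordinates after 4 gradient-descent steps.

(0.0648, 0.0128)

∇F = (8p, 12q)
Step 1: at (0.5, 0.5), ∇F = (4, 6) → (0.5, 0.5) − 0.05·(4, 6) = (0.3, 0.2)
Step 2: at (0.3, 0.2), ∇F = (2.4, 2.4) → (0.3, 0.2) − 0.05·(2.4, 2.4) = (0.18, 0.08)
Step 3: at (0.18, 0.08), ∇F = (1.44, 0.96) → (0.18, 0.08) − 0.05·(1.44, 0.96) = (0.108, 0.032)
Step 4: at (0.108, 0.032), ∇F = (0.864, 0.384) → (0.108, 0.032) − 0.05·(0.864, 0.384) = (0.0648, 0.0128)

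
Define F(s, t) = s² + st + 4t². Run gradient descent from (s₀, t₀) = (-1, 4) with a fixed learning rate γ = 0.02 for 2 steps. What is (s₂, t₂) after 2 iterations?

∇F = (2s + t, s + 8t)
Step 1: at (-1, 4), ∇F = (2, 31) → (-1, 4) − 0.02·(2, 31) = (-1.04, 3.38)
Step 2: at (-1.04, 3.38), ∇F = (1.3, 26) → (-1.04, 3.38) − 0.02·(1.3, 26) = (-1.066, 2.86)

(-1.066, 2.86)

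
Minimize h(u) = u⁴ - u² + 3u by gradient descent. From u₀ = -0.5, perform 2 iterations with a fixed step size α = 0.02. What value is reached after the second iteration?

h′(u) = 4u³ - 2u + 3
Step 1: h′(-0.5) = 3.5; u₁ = -0.5 − 0.02·3.5 = -0.57
Step 2: h′(-0.57) = 3.399228; u₂ = -0.57 − 0.02·3.399228 = -0.63798456

-0.63798456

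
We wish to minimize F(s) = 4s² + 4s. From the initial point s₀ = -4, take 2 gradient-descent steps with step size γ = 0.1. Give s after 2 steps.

F′(s) = 8s + 4
Step 1: F′(-4) = -28; s₁ = -4 − 0.1·(-28) = -1.2
Step 2: F′(-1.2) = -5.6; s₂ = -1.2 − 0.1·(-5.6) = -0.64

-0.64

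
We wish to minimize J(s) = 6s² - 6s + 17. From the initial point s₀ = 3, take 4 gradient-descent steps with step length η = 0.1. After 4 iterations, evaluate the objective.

15.500096

J′(s) = 12s - 6
s₁ = 3 − 0.1·30 = 0
s₂ = 0 − 0.1·(-6) = 0.6
s₃ = 0.6 − 0.1·1.2 = 0.48
s₄ = 0.48 − 0.1·(-0.24) = 0.504
J(0.504) = 15.500096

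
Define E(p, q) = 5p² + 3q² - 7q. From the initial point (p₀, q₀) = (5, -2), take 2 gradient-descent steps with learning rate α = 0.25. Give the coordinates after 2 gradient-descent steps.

∇E = (10p, 6q - 7)
Step 1: at (5, -2), ∇E = (50, -19) → (5, -2) − 0.25·(50, -19) = (-7.5, 2.75)
Step 2: at (-7.5, 2.75), ∇E = (-75, 9.5) → (-7.5, 2.75) − 0.25·(-75, 9.5) = (11.25, 0.375)

(11.25, 0.375)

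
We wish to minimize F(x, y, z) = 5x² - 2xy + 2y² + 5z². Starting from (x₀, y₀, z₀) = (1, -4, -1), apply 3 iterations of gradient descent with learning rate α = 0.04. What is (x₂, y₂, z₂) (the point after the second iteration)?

(-0.0944, -2.7328, -0.36)

∇F = (10x - 2y, -2x + 4y, 10z)
Step 1: at (1, -4, -1), ∇F = (18, -18, -10) → (1, -4, -1) − 0.04·(18, -18, -10) = (0.28, -3.28, -0.6)
Step 2: at (0.28, -3.28, -0.6), ∇F = (9.36, -13.68, -6) → (0.28, -3.28, -0.6) − 0.04·(9.36, -13.68, -6) = (-0.0944, -2.7328, -0.36)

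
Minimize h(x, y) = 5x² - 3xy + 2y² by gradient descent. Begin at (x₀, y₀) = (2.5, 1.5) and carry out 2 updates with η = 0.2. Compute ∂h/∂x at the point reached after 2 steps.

28.6

∇h = (10x - 3y, -3x + 4y)
Step 1: at (2.5, 1.5), ∇h = (20.5, -1.5) → (2.5, 1.5) − 0.2·(20.5, -1.5) = (-1.6, 1.8)
Step 2: at (-1.6, 1.8), ∇h = (-21.4, 12) → (-1.6, 1.8) − 0.2·(-21.4, 12) = (2.68, -0.6)
∂h/∂x at (2.68, -0.6) = 28.6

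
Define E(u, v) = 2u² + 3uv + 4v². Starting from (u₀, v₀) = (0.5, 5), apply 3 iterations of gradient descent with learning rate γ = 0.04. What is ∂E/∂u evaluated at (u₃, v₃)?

∇E = (4u + 3v, 3u + 8v)
Step 1: at (0.5, 5), ∇E = (17, 41.5) → (0.5, 5) − 0.04·(17, 41.5) = (-0.18, 3.34)
Step 2: at (-0.18, 3.34), ∇E = (9.3, 26.18) → (-0.18, 3.34) − 0.04·(9.3, 26.18) = (-0.552, 2.2928)
Step 3: at (-0.552, 2.2928), ∇E = (4.6704, 16.6864) → (-0.552, 2.2928) − 0.04·(4.6704, 16.6864) = (-0.738816, 1.625344)
∂E/∂u at (-0.738816, 1.625344) = 1.920768

1.920768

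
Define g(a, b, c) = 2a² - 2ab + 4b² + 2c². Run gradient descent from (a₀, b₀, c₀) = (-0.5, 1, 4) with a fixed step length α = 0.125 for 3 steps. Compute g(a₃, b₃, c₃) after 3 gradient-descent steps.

∇g = (4a - 2b, -2a + 8b, 4c)
(a₁, b₁, c₁) = (-0.5, 1, 4) − 0.125·(-4, 9, 16) = (0, -0.125, 2)
(a₂, b₂, c₂) = (0, -0.125, 2) − 0.125·(0.25, -1, 8) = (-0.03125, 0, 1)
(a₃, b₃, c₃) = (-0.03125, 0, 1) − 0.125·(-0.125, 0.0625, 4) = (-0.015625, -0.0078125, 0.5)
g(-0.015625, -0.0078125, 0.5) = 0.50048828125

0.50048828125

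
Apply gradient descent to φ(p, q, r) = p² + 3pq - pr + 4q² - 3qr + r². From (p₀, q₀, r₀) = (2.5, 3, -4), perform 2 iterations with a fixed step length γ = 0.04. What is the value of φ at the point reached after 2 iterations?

16.49107776

∇φ = (2p + 3q - r, 3p + 8q - 3r, -p - 3q + 2r)
(p₁, q₁, r₁) = (2.5, 3, -4) − 0.04·(18, 43.5, -19.5) = (1.78, 1.26, -3.22)
(p₂, q₂, r₂) = (1.78, 1.26, -3.22) − 0.04·(10.56, 25.08, -12) = (1.3576, 0.2568, -2.74)
φ(1.3576, 0.2568, -2.74) = 16.49107776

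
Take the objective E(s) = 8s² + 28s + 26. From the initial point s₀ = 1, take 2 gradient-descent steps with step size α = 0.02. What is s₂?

E′(s) = 16s + 28
s₁ = 1 − 0.02·44 = 0.12
s₂ = 0.12 − 0.02·29.92 = -0.4784

-0.4784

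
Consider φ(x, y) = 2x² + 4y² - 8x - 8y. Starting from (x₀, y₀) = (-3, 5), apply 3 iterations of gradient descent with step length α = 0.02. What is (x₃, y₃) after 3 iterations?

∇φ = (4x - 8, 8y - 8)
(x₁, y₁) = (-3, 5) − 0.02·(-20, 32) = (-2.6, 4.36)
(x₂, y₂) = (-2.6, 4.36) − 0.02·(-18.4, 26.88) = (-2.232, 3.8224)
(x₃, y₃) = (-2.232, 3.8224) − 0.02·(-16.928, 22.5792) = (-1.89344, 3.370816)

(-1.89344, 3.370816)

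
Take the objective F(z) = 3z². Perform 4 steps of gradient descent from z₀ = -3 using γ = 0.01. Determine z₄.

F′(z) = 6z
Step 1: F′(-3) = -18; z₁ = -3 − 0.01·(-18) = -2.82
Step 2: F′(-2.82) = -16.92; z₂ = -2.82 − 0.01·(-16.92) = -2.6508
Step 3: F′(-2.6508) = -15.9048; z₃ = -2.6508 − 0.01·(-15.9048) = -2.491752
Step 4: F′(-2.491752) = -14.950512; z₄ = -2.491752 − 0.01·(-14.950512) = -2.34224688

-2.34224688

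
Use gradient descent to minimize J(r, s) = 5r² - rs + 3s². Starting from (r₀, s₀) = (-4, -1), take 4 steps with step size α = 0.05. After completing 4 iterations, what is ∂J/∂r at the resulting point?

∇J = (10r - s, -r + 6s)
(r₁, s₁) = (-4, -1) − 0.05·(-39, -2) = (-2.05, -0.9)
(r₂, s₂) = (-2.05, -0.9) − 0.05·(-19.6, -3.35) = (-1.07, -0.7325)
(r₃, s₃) = (-1.07, -0.7325) − 0.05·(-9.9675, -3.325) = (-0.571625, -0.56625)
(r₄, s₄) = (-0.571625, -0.56625) − 0.05·(-5.15, -2.825875) = (-0.314125, -0.42495625)
∂J/∂r at (-0.314125, -0.42495625) = -2.71629375

-2.71629375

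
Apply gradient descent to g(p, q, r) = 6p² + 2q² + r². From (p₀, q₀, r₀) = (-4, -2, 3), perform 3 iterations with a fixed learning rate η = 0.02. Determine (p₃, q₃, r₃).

∇g = (12p, 4q, 2r)
Step 1: at (-4, -2, 3), ∇g = (-48, -8, 6) → (-4, -2, 3) − 0.02·(-48, -8, 6) = (-3.04, -1.84, 2.88)
Step 2: at (-3.04, -1.84, 2.88), ∇g = (-36.48, -7.36, 5.76) → (-3.04, -1.84, 2.88) − 0.02·(-36.48, -7.36, 5.76) = (-2.3104, -1.6928, 2.7648)
Step 3: at (-2.3104, -1.6928, 2.7648), ∇g = (-27.7248, -6.7712, 5.5296) → (-2.3104, -1.6928, 2.7648) − 0.02·(-27.7248, -6.7712, 5.5296) = (-1.755904, -1.557376, 2.654208)

(-1.755904, -1.557376, 2.654208)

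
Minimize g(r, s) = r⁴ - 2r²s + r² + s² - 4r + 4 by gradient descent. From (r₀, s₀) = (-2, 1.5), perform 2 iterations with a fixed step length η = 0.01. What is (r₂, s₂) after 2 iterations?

(-1.54870208, 1.578168)

∇g = (4r³ - 4rs + 2r - 4, -2r² + 2s)
(r₁, s₁) = (-2, 1.5) − 0.01·(-28, -5) = (-1.72, 1.55)
(r₂, s₂) = (-1.72, 1.55) − 0.01·(-17.129792, -2.8168) = (-1.54870208, 1.578168)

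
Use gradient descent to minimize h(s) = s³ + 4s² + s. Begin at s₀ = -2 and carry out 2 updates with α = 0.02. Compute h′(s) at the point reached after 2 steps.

-3.451772480832

h′(s) = 3s² + 8s + 1
Step 1: h′(-2) = -3; s₁ = -2 − 0.02·(-3) = -1.94
Step 2: h′(-1.94) = -3.2292; s₂ = -1.94 − 0.02·(-3.2292) = -1.875416
h′(s) at (-1.875416) = -3.451772480832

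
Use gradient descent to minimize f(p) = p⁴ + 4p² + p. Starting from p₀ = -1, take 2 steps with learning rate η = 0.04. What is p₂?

-0.39270144

f′(p) = 4p³ + 8p + 1
Step 1: f′(-1) = -11; p₁ = -1 − 0.04·(-11) = -0.56
Step 2: f′(-0.56) = -4.182464; p₂ = -0.56 − 0.04·(-4.182464) = -0.39270144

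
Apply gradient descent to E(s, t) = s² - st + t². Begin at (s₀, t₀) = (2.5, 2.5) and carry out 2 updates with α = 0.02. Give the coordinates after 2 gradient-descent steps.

∇E = (2s - t, -s + 2t)
(s₁, t₁) = (2.5, 2.5) − 0.02·(2.5, 2.5) = (2.45, 2.45)
(s₂, t₂) = (2.45, 2.45) − 0.02·(2.45, 2.45) = (2.401, 2.401)

(2.401, 2.401)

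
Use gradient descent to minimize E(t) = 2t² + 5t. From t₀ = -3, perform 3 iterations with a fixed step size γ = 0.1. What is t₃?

-1.628

E′(t) = 4t + 5
Step 1: E′(-3) = -7; t₁ = -3 − 0.1·(-7) = -2.3
Step 2: E′(-2.3) = -4.2; t₂ = -2.3 − 0.1·(-4.2) = -1.88
Step 3: E′(-1.88) = -2.52; t₃ = -1.88 − 0.1·(-2.52) = -1.628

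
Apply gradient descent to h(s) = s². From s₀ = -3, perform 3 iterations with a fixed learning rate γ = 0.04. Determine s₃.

-2.336064

h′(s) = 2s
Step 1: h′(-3) = -6; s₁ = -3 − 0.04·(-6) = -2.76
Step 2: h′(-2.76) = -5.52; s₂ = -2.76 − 0.04·(-5.52) = -2.5392
Step 3: h′(-2.5392) = -5.0784; s₃ = -2.5392 − 0.04·(-5.0784) = -2.336064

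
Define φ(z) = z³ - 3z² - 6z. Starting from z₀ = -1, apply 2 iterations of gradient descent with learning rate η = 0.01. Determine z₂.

φ′(z) = 3z² - 6z - 6
z₁ = -1 − 0.01·3 = -1.03
z₂ = -1.03 − 0.01·3.3627 = -1.063627

-1.063627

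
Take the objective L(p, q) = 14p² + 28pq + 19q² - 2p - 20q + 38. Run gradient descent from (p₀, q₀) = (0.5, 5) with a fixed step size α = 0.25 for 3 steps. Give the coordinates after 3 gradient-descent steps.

(-7386.5, -8818.5)

∇L = (28p + 28q - 2, 28p + 38q - 20)
(p₁, q₁) = (0.5, 5) − 0.25·(152, 184) = (-37.5, -41)
(p₂, q₂) = (-37.5, -41) − 0.25·(-2200, -2628) = (512.5, 616)
(p₃, q₃) = (512.5, 616) − 0.25·(31596, 37738) = (-7386.5, -8818.5)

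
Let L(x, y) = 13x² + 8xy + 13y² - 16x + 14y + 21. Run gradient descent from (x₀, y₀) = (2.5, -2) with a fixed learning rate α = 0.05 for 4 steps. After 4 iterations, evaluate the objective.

8.5659621425

∇L = (26x + 8y - 16, 8x + 26y + 14)
Step 1: at (2.5, -2), ∇L = (33, -18) → (2.5, -2) − 0.05·(33, -18) = (0.85, -1.1)
Step 2: at (0.85, -1.1), ∇L = (-2.7, -7.8) → (0.85, -1.1) − 0.05·(-2.7, -7.8) = (0.985, -0.71)
Step 3: at (0.985, -0.71), ∇L = (3.93, 3.42) → (0.985, -0.71) − 0.05·(3.93, 3.42) = (0.7885, -0.881)
Step 4: at (0.7885, -0.881), ∇L = (-2.547, -2.598) → (0.7885, -0.881) − 0.05·(-2.547, -2.598) = (0.91585, -0.7511)
L(0.91585, -0.7511) = 8.5659621425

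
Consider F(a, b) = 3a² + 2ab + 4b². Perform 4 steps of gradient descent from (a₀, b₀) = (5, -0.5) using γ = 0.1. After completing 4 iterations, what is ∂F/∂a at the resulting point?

∇F = (6a + 2b, 2a + 8b)
(a₁, b₁) = (5, -0.5) − 0.1·(29, 6) = (2.1, -1.1)
(a₂, b₂) = (2.1, -1.1) − 0.1·(10.4, -4.6) = (1.06, -0.64)
(a₃, b₃) = (1.06, -0.64) − 0.1·(5.08, -3) = (0.552, -0.34)
(a₄, b₄) = (0.552, -0.34) − 0.1·(2.632, -1.616) = (0.2888, -0.1784)
∂F/∂a at (0.2888, -0.1784) = 1.376

1.376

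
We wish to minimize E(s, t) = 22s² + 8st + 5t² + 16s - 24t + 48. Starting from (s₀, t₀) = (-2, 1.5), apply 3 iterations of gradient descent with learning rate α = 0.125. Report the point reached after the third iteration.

(142.84375, 35.2890625)

∇E = (44s + 8t + 16, 8s + 10t - 24)
(s₁, t₁) = (-2, 1.5) − 0.125·(-60, -25) = (5.5, 4.625)
(s₂, t₂) = (5.5, 4.625) − 0.125·(295, 66.25) = (-31.375, -3.65625)
(s₃, t₃) = (-31.375, -3.65625) − 0.125·(-1393.75, -311.5625) = (142.84375, 35.2890625)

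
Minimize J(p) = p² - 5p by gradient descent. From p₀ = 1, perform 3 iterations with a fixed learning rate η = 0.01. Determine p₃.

1.088212

J′(p) = 2p - 5
p₁ = 1 − 0.01·(-3) = 1.03
p₂ = 1.03 − 0.01·(-2.94) = 1.0594
p₃ = 1.0594 − 0.01·(-2.8812) = 1.088212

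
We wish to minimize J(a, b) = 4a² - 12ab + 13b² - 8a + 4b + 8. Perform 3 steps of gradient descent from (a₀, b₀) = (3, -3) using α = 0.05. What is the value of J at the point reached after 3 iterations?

∇J = (8a - 12b - 8, -12a + 26b + 4)
Step 1: at (3, -3), ∇J = (52, -110) → (3, -3) − 0.05·(52, -110) = (0.4, 2.5)
Step 2: at (0.4, 2.5), ∇J = (-34.8, 64.2) → (0.4, 2.5) − 0.05·(-34.8, 64.2) = (2.14, -0.71)
Step 3: at (2.14, -0.71), ∇J = (17.64, -40.14) → (2.14, -0.71) − 0.05·(17.64, -40.14) = (1.258, 1.297)
J(1.258, 1.297) = 11.743461

11.743461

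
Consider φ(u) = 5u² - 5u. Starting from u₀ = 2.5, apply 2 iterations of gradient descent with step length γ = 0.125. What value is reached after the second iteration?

φ′(u) = 10u - 5
Step 1: φ′(2.5) = 20; u₁ = 2.5 − 0.125·20 = 0
Step 2: φ′(0) = -5; u₂ = 0 − 0.125·(-5) = 0.625

0.625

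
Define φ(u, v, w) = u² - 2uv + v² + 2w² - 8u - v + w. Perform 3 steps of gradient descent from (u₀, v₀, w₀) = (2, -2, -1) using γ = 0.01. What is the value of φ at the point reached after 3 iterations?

0.440813823744

∇φ = (2u - 2v - 8, -2u + 2v - 1, 4w + 1)
Step 1: at (2, -2, -1), ∇φ = (0, -9, -3) → (2, -2, -1) − 0.01·(0, -9, -3) = (2, -1.91, -0.97)
Step 2: at (2, -1.91, -0.97), ∇φ = (-0.18, -8.82, -2.88) → (2, -1.91, -0.97) − 0.01·(-0.18, -8.82, -2.88) = (2.0018, -1.8218, -0.9412)
Step 3: at (2.0018, -1.8218, -0.9412), ∇φ = (-0.3528, -8.6472, -2.7648) → (2.0018, -1.8218, -0.9412) − 0.01·(-0.3528, -8.6472, -2.7648) = (2.005328, -1.735328, -0.913552)
φ(2.005328, -1.735328, -0.913552) = 0.440813823744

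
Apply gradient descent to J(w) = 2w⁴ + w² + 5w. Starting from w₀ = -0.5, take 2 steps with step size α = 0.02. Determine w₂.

J′(w) = 8w³ + 2w + 5
w₁ = -0.5 − 0.02·3 = -0.56
w₂ = -0.56 − 0.02·2.475072 = -0.60950144

-0.60950144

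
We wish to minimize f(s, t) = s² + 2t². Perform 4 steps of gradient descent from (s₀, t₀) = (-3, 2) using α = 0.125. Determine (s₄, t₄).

∇f = (2s, 4t)
(s₁, t₁) = (-3, 2) − 0.125·(-6, 8) = (-2.25, 1)
(s₂, t₂) = (-2.25, 1) − 0.125·(-4.5, 4) = (-1.6875, 0.5)
(s₃, t₃) = (-1.6875, 0.5) − 0.125·(-3.375, 2) = (-1.265625, 0.25)
(s₄, t₄) = (-1.265625, 0.25) − 0.125·(-2.53125, 1) = (-0.94921875, 0.125)

(-0.94921875, 0.125)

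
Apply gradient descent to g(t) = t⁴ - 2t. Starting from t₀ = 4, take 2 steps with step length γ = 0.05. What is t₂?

g′(t) = 4t³ - 2
Step 1: g′(4) = 254; t₁ = 4 − 0.05·254 = -8.7
Step 2: g′(-8.7) = -2636.012; t₂ = -8.7 − 0.05·(-2636.012) = 123.1006

123.1006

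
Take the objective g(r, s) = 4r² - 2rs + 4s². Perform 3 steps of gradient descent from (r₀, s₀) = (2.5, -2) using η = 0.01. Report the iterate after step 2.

∇g = (8r - 2s, -2r + 8s)
Step 1: at (2.5, -2), ∇g = (24, -21) → (2.5, -2) − 0.01·(24, -21) = (2.26, -1.79)
Step 2: at (2.26, -1.79), ∇g = (21.66, -18.84) → (2.26, -1.79) − 0.01·(21.66, -18.84) = (2.0434, -1.6016)

(2.0434, -1.6016)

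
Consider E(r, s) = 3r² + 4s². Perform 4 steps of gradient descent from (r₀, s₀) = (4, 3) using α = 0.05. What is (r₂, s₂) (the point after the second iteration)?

(1.96, 1.08)

∇E = (6r, 8s)
(r₁, s₁) = (4, 3) − 0.05·(24, 24) = (2.8, 1.8)
(r₂, s₂) = (2.8, 1.8) − 0.05·(16.8, 14.4) = (1.96, 1.08)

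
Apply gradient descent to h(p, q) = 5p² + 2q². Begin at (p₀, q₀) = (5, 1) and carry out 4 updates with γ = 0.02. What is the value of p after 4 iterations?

2.048

∇h = (10p, 4q)
(p₁, q₁) = (5, 1) − 0.02·(50, 4) = (4, 0.92)
(p₂, q₂) = (4, 0.92) − 0.02·(40, 3.68) = (3.2, 0.8464)
(p₃, q₃) = (3.2, 0.8464) − 0.02·(32, 3.3856) = (2.56, 0.778688)
(p₄, q₄) = (2.56, 0.778688) − 0.02·(25.6, 3.114752) = (2.048, 0.71639296)
p = 2.048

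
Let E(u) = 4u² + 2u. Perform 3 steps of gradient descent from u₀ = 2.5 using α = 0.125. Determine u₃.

-0.25

E′(u) = 8u + 2
u₁ = 2.5 − 0.125·22 = -0.25
u₂ = -0.25 − 0.125·0 = -0.25
u₃ = -0.25 − 0.125·0 = -0.25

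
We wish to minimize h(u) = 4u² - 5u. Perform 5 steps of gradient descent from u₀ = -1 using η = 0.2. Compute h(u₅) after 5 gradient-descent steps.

-1.4986326016

h′(u) = 8u - 5
u₁ = -1 − 0.2·(-13) = 1.6
u₂ = 1.6 − 0.2·7.8 = 0.04
u₃ = 0.04 − 0.2·(-4.68) = 0.976
u₄ = 0.976 − 0.2·2.808 = 0.4144
u₅ = 0.4144 − 0.2·(-1.6848) = 0.75136
h(0.75136) = -1.4986326016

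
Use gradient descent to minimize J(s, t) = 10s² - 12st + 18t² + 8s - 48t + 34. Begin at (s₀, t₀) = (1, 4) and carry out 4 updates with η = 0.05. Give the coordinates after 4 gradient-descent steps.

(-0.952, 4.2496)

∇J = (20s - 12t + 8, -12s + 36t - 48)
(s₁, t₁) = (1, 4) − 0.05·(-20, 84) = (2, -0.2)
(s₂, t₂) = (2, -0.2) − 0.05·(50.4, -79.2) = (-0.52, 3.76)
(s₃, t₃) = (-0.52, 3.76) − 0.05·(-47.52, 93.6) = (1.856, -0.92)
(s₄, t₄) = (1.856, -0.92) − 0.05·(56.16, -103.392) = (-0.952, 4.2496)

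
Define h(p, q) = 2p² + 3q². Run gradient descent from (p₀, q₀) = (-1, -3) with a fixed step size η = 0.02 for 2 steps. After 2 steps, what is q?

-2.3232

∇h = (4p, 6q)
Step 1: at (-1, -3), ∇h = (-4, -18) → (-1, -3) − 0.02·(-4, -18) = (-0.92, -2.64)
Step 2: at (-0.92, -2.64), ∇h = (-3.68, -15.84) → (-0.92, -2.64) − 0.02·(-3.68, -15.84) = (-0.8464, -2.3232)
q = -2.3232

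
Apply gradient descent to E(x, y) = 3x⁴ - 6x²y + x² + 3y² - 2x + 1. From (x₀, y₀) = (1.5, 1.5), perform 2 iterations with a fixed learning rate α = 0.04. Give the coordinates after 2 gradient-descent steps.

(1.29451776, 1.479936)

∇E = (12x³ - 12xy + 2x - 2, -6x² + 6y)
(x₁, y₁) = (1.5, 1.5) − 0.04·(14.5, -4.5) = (0.92, 1.68)
(x₂, y₂) = (0.92, 1.68) − 0.04·(-9.362944, 5.0016) = (1.29451776, 1.479936)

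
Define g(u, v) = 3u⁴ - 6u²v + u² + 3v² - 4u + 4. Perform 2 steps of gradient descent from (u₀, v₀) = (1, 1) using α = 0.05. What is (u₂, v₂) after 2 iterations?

(1.0514, 1.063)

∇g = (12u³ - 12uv + 2u - 4, -6u² + 6v)
Step 1: at (1, 1), ∇g = (-2, 0) → (1, 1) − 0.05·(-2, 0) = (1.1, 1)
Step 2: at (1.1, 1), ∇g = (0.972, -1.26) → (1.1, 1) − 0.05·(0.972, -1.26) = (1.0514, 1.063)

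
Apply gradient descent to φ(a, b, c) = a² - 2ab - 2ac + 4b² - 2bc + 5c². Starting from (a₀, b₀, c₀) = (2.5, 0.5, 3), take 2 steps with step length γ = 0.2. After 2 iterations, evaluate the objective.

68.7772

∇φ = (2a - 2b - 2c, -2a + 8b - 2c, -2a - 2b + 10c)
(a₁, b₁, c₁) = (2.5, 0.5, 3) − 0.2·(-2, -7, 24) = (2.9, 1.9, -1.8)
(a₂, b₂, c₂) = (2.9, 1.9, -1.8) − 0.2·(5.6, 13, -27.6) = (1.78, -0.7, 3.72)
φ(1.78, -0.7, 3.72) = 68.7772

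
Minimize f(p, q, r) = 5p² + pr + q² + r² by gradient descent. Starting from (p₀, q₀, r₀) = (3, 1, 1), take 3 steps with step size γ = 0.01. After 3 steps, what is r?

∇f = (10p + r, 2q, p + 2r)
Step 1: at (3, 1, 1), ∇f = (31, 2, 5) → (3, 1, 1) − 0.01·(31, 2, 5) = (2.69, 0.98, 0.95)
Step 2: at (2.69, 0.98, 0.95), ∇f = (27.85, 1.96, 4.59) → (2.69, 0.98, 0.95) − 0.01·(27.85, 1.96, 4.59) = (2.4115, 0.9604, 0.9041)
Step 3: at (2.4115, 0.9604, 0.9041), ∇f = (25.0191, 1.9208, 4.2197) → (2.4115, 0.9604, 0.9041) − 0.01·(25.0191, 1.9208, 4.2197) = (2.161309, 0.941192, 0.861903)
r = 0.861903

0.861903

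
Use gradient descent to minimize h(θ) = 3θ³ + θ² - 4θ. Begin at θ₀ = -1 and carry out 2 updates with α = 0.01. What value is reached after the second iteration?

h′(θ) = 9θ² + 2θ - 4
θ₁ = -1 − 0.01·3 = -1.03
θ₂ = -1.03 − 0.01·3.4881 = -1.064881

-1.064881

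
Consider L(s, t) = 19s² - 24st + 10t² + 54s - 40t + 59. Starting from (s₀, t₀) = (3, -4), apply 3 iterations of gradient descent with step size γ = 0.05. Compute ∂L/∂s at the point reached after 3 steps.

∇L = (38s - 24t + 54, -24s + 20t - 40)
Step 1: at (3, -4), ∇L = (264, -192) → (3, -4) − 0.05·(264, -192) = (-10.2, 5.6)
Step 2: at (-10.2, 5.6), ∇L = (-468, 316.8) → (-10.2, 5.6) − 0.05·(-468, 316.8) = (13.2, -10.24)
Step 3: at (13.2, -10.24), ∇L = (801.36, -561.6) → (13.2, -10.24) − 0.05·(801.36, -561.6) = (-26.868, 17.84)
∂L/∂s at (-26.868, 17.84) = -1395.144

-1395.144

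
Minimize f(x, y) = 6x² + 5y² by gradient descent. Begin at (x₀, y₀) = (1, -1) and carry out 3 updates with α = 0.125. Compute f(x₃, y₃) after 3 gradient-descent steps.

∇f = (12x, 10y)
(x₁, y₁) = (1, -1) − 0.125·(12, -10) = (-0.5, 0.25)
(x₂, y₂) = (-0.5, 0.25) − 0.125·(-6, 2.5) = (0.25, -0.0625)
(x₃, y₃) = (0.25, -0.0625) − 0.125·(3, -0.625) = (-0.125, 0.015625)
f(-0.125, 0.015625) = 0.094970703125

0.094970703125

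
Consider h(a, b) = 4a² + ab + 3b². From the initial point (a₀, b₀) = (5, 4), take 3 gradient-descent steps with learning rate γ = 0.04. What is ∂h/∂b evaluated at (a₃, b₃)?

10.0896

∇h = (8a + b, a + 6b)
Step 1: at (5, 4), ∇h = (44, 29) → (5, 4) − 0.04·(44, 29) = (3.24, 2.84)
Step 2: at (3.24, 2.84), ∇h = (28.76, 20.28) → (3.24, 2.84) − 0.04·(28.76, 20.28) = (2.0896, 2.0288)
Step 3: at (2.0896, 2.0288), ∇h = (18.7456, 14.2624) → (2.0896, 2.0288) − 0.04·(18.7456, 14.2624) = (1.339776, 1.458304)
∂h/∂b at (1.339776, 1.458304) = 10.0896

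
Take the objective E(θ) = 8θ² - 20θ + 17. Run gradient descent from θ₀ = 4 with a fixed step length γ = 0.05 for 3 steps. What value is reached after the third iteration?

E′(θ) = 16θ - 20
θ₁ = 4 − 0.05·44 = 1.8
θ₂ = 1.8 − 0.05·8.8 = 1.36
θ₃ = 1.36 − 0.05·1.76 = 1.272

1.272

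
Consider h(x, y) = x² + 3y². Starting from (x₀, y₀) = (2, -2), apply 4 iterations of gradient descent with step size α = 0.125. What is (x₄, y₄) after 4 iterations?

∇h = (2x, 6y)
(x₁, y₁) = (2, -2) − 0.125·(4, -12) = (1.5, -0.5)
(x₂, y₂) = (1.5, -0.5) − 0.125·(3, -3) = (1.125, -0.125)
(x₃, y₃) = (1.125, -0.125) − 0.125·(2.25, -0.75) = (0.84375, -0.03125)
(x₄, y₄) = (0.84375, -0.03125) − 0.125·(1.6875, -0.1875) = (0.6328125, -0.0078125)

(0.6328125, -0.0078125)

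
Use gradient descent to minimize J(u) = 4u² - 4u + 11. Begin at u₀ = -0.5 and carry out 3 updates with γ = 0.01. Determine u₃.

J′(u) = 8u - 4
u₁ = -0.5 − 0.01·(-8) = -0.42
u₂ = -0.42 − 0.01·(-7.36) = -0.3464
u₃ = -0.3464 − 0.01·(-6.7712) = -0.278688

-0.278688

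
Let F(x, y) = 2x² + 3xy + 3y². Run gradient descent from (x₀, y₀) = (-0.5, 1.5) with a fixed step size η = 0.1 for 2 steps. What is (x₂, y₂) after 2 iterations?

(-0.675, 0.525)

∇F = (4x + 3y, 3x + 6y)
(x₁, y₁) = (-0.5, 1.5) − 0.1·(2.5, 7.5) = (-0.75, 0.75)
(x₂, y₂) = (-0.75, 0.75) − 0.1·(-0.75, 2.25) = (-0.675, 0.525)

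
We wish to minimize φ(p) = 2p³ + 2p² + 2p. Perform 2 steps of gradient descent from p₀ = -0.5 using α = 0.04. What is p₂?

-0.625664

φ′(p) = 6p² + 4p + 2
p₁ = -0.5 − 0.04·1.5 = -0.56
p₂ = -0.56 − 0.04·1.6416 = -0.625664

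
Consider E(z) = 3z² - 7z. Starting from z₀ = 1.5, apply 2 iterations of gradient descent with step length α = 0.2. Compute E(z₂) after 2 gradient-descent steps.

-4.0828

E′(z) = 6z - 7
Step 1: E′(1.5) = 2; z₁ = 1.5 − 0.2·2 = 1.1
Step 2: E′(1.1) = -0.4; z₂ = 1.1 − 0.2·(-0.4) = 1.18
E(1.18) = -4.0828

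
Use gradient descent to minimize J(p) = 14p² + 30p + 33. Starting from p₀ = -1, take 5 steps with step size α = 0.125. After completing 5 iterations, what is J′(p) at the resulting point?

J′(p) = 28p + 30
Step 1: J′(-1) = 2; p₁ = -1 − 0.125·2 = -1.25
Step 2: J′(-1.25) = -5; p₂ = -1.25 − 0.125·(-5) = -0.625
Step 3: J′(-0.625) = 12.5; p₃ = -0.625 − 0.125·12.5 = -2.1875
Step 4: J′(-2.1875) = -31.25; p₄ = -2.1875 − 0.125·(-31.25) = 1.71875
Step 5: J′(1.71875) = 78.125; p₅ = 1.71875 − 0.125·78.125 = -8.046875
J′(p) at (-8.046875) = -195.3125

-195.3125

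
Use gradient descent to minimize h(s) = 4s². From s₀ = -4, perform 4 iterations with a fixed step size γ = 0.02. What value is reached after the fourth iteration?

h′(s) = 8s
Step 1: h′(-4) = -32; s₁ = -4 − 0.02·(-32) = -3.36
Step 2: h′(-3.36) = -26.88; s₂ = -3.36 − 0.02·(-26.88) = -2.8224
Step 3: h′(-2.8224) = -22.5792; s₃ = -2.8224 − 0.02·(-22.5792) = -2.370816
Step 4: h′(-2.370816) = -18.966528; s₄ = -2.370816 − 0.02·(-18.966528) = -1.99148544

-1.99148544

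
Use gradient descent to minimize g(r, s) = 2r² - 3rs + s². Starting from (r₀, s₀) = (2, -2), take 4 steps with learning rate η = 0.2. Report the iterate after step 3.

(-0.32, -0.384)

∇g = (4r - 3s, -3r + 2s)
Step 1: at (2, -2), ∇g = (14, -10) → (2, -2) − 0.2·(14, -10) = (-0.8, 0)
Step 2: at (-0.8, 0), ∇g = (-3.2, 2.4) → (-0.8, 0) − 0.2·(-3.2, 2.4) = (-0.16, -0.48)
Step 3: at (-0.16, -0.48), ∇g = (0.8, -0.48) → (-0.16, -0.48) − 0.2·(0.8, -0.48) = (-0.32, -0.384)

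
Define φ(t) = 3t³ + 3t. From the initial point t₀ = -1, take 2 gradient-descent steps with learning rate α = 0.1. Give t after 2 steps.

-6.856

φ′(t) = 9t² + 3
Step 1: φ′(-1) = 12; t₁ = -1 − 0.1·12 = -2.2
Step 2: φ′(-2.2) = 46.56; t₂ = -2.2 − 0.1·46.56 = -6.856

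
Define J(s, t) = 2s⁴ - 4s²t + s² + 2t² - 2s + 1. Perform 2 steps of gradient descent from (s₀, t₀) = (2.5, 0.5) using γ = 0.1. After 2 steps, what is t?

36.276

∇J = (8s³ - 8st + 2s - 2, -4s² + 4t)
(s₁, t₁) = (2.5, 0.5) − 0.1·(118, -23) = (-9.3, 2.8)
(s₂, t₂) = (-9.3, 2.8) − 0.1·(-6247.136, -334.76) = (615.4136, 36.276)
t = 36.276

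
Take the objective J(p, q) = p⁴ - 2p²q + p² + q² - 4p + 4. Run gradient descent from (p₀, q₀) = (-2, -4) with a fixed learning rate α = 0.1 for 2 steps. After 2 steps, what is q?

∇J = (4p³ - 4pq + 2p - 4, -2p² + 2q)
(p₁, q₁) = (-2, -4) − 0.1·(-72, -16) = (5.2, -2.4)
(p₂, q₂) = (5.2, -2.4) − 0.1·(618.752, -58.88) = (-56.6752, 3.488)
q = 3.488

3.488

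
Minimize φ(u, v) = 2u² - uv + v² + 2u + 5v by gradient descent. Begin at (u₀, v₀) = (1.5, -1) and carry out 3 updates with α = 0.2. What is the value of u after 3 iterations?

-0.912

∇φ = (4u - v + 2, -u + 2v + 5)
Step 1: at (1.5, -1), ∇φ = (9, 1.5) → (1.5, -1) − 0.2·(9, 1.5) = (-0.3, -1.3)
Step 2: at (-0.3, -1.3), ∇φ = (2.1, 2.7) → (-0.3, -1.3) − 0.2·(2.1, 2.7) = (-0.72, -1.84)
Step 3: at (-0.72, -1.84), ∇φ = (0.96, 2.04) → (-0.72, -1.84) − 0.2·(0.96, 2.04) = (-0.912, -2.248)
u = -0.912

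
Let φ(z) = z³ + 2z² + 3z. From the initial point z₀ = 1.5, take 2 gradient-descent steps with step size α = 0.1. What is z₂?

φ′(z) = 3z² + 4z + 3
z₁ = 1.5 − 0.1·15.75 = -0.075
z₂ = -0.075 − 0.1·2.716875 = -0.3466875

-0.3466875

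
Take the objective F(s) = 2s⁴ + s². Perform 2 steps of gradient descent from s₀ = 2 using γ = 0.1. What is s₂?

84.6336

F′(s) = 8s³ + 2s
Step 1: F′(2) = 68; s₁ = 2 − 0.1·68 = -4.8
Step 2: F′(-4.8) = -894.336; s₂ = -4.8 − 0.1·(-894.336) = 84.6336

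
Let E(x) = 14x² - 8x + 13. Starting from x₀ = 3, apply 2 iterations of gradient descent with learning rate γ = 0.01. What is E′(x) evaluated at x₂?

39.3984

E′(x) = 28x - 8
Step 1: E′(3) = 76; x₁ = 3 − 0.01·76 = 2.24
Step 2: E′(2.24) = 54.72; x₂ = 2.24 − 0.01·54.72 = 1.6928
E′(x) at (1.6928) = 39.3984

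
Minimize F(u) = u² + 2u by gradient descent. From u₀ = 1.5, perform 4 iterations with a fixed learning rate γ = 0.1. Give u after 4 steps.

0.024

F′(u) = 2u + 2
Step 1: F′(1.5) = 5; u₁ = 1.5 − 0.1·5 = 1
Step 2: F′(1) = 4; u₂ = 1 − 0.1·4 = 0.6
Step 3: F′(0.6) = 3.2; u₃ = 0.6 − 0.1·3.2 = 0.28
Step 4: F′(0.28) = 2.56; u₄ = 0.28 − 0.1·2.56 = 0.024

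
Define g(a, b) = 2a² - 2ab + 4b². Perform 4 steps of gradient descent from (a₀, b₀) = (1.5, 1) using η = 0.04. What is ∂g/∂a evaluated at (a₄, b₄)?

2.80484864

∇g = (4a - 2b, -2a + 8b)
(a₁, b₁) = (1.5, 1) − 0.04·(4, 5) = (1.34, 0.8)
(a₂, b₂) = (1.34, 0.8) − 0.04·(3.76, 3.72) = (1.1896, 0.6512)
(a₃, b₃) = (1.1896, 0.6512) − 0.04·(3.456, 2.8304) = (1.05136, 0.537984)
(a₄, b₄) = (1.05136, 0.537984) − 0.04·(3.129472, 2.201152) = (0.92618112, 0.44993792)
∂g/∂a at (0.92618112, 0.44993792) = 2.80484864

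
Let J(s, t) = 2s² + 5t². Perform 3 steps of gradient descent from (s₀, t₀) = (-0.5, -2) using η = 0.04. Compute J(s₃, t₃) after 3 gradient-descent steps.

1.108769015808

∇J = (4s, 10t)
Step 1: at (-0.5, -2), ∇J = (-2, -20) → (-0.5, -2) − 0.04·(-2, -20) = (-0.42, -1.2)
Step 2: at (-0.42, -1.2), ∇J = (-1.68, -12) → (-0.42, -1.2) − 0.04·(-1.68, -12) = (-0.3528, -0.72)
Step 3: at (-0.3528, -0.72), ∇J = (-1.4112, -7.2) → (-0.3528, -0.72) − 0.04·(-1.4112, -7.2) = (-0.296352, -0.432)
J(-0.296352, -0.432) = 1.108769015808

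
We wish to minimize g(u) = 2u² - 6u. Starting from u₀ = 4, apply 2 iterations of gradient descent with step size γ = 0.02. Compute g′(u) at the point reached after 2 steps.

g′(u) = 4u - 6
Step 1: g′(4) = 10; u₁ = 4 − 0.02·10 = 3.8
Step 2: g′(3.8) = 9.2; u₂ = 3.8 − 0.02·9.2 = 3.616
g′(u) at (3.616) = 8.464

8.464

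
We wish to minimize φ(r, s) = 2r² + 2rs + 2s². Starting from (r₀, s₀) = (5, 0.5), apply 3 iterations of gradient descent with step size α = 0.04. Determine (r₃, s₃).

(2.959232, -0.544864)

∇φ = (4r + 2s, 2r + 4s)
Step 1: at (5, 0.5), ∇φ = (21, 12) → (5, 0.5) − 0.04·(21, 12) = (4.16, 0.02)
Step 2: at (4.16, 0.02), ∇φ = (16.68, 8.4) → (4.16, 0.02) − 0.04·(16.68, 8.4) = (3.4928, -0.316)
Step 3: at (3.4928, -0.316), ∇φ = (13.3392, 5.7216) → (3.4928, -0.316) − 0.04·(13.3392, 5.7216) = (2.959232, -0.544864)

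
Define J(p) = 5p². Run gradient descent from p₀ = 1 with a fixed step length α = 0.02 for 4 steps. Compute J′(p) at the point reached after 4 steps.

J′(p) = 10p
Step 1: J′(1) = 10; p₁ = 1 − 0.02·10 = 0.8
Step 2: J′(0.8) = 8; p₂ = 0.8 − 0.02·8 = 0.64
Step 3: J′(0.64) = 6.4; p₃ = 0.64 − 0.02·6.4 = 0.512
Step 4: J′(0.512) = 5.12; p₄ = 0.512 − 0.02·5.12 = 0.4096
J′(p) at (0.4096) = 4.096

4.096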